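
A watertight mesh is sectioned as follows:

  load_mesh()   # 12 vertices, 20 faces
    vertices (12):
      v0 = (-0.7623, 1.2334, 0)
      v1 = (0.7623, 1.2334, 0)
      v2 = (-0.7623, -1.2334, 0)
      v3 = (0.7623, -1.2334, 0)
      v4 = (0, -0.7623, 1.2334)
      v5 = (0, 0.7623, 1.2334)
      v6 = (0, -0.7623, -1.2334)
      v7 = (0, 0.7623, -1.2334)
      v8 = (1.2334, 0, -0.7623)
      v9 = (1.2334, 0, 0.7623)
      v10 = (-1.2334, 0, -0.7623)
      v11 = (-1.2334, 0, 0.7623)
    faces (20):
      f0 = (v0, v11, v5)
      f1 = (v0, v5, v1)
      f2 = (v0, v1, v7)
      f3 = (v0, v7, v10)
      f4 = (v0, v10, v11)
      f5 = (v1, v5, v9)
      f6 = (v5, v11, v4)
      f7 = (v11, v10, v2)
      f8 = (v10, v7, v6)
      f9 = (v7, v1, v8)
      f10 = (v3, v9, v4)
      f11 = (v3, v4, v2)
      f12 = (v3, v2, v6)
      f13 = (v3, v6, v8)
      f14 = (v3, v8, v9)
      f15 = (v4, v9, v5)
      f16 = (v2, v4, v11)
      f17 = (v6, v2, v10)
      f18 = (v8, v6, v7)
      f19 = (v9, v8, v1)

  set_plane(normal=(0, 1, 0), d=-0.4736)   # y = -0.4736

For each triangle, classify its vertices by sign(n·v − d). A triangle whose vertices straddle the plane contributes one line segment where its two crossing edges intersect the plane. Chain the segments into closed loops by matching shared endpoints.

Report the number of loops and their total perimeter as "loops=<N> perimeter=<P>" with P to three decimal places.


loops=1 perimeter=7.190

Straddling triangles (10 of 20):
  (v5,v11,v4) [++-] → (-0.467116, -0.4736, 1.05498)–(0, -0.4736, 1.2334)  len=0.5000
  (v11,v10,v2) [++-] → (-1.05251, -0.4736, -0.469593)–(-1.05251, -0.4736, 0.469593)  len=0.9392
  (v10,v7,v6) [++-] → (0, -0.4736, -1.2334)–(-0.467116, -0.4736, -1.05498)  len=0.5000
  (v3,v9,v4) [-+-] → (1.05251, -0.4736, 0.469593)–(0.467116, -0.4736, 1.05498)  len=0.8279
  (v3,v6,v8) [--+] → (0.467116, -0.4736, -1.05498)–(1.05251, -0.4736, -0.469593)  len=0.8279
  (v3,v8,v9) [-++] → (1.05251, -0.4736, -0.469593)–(1.05251, -0.4736, 0.469593)  len=0.9392
  (v4,v9,v5) [-++] → (0.467116, -0.4736, 1.05498)–(0, -0.4736, 1.2334)  len=0.5000
  (v2,v4,v11) [--+] → (-0.467116, -0.4736, 1.05498)–(-1.05251, -0.4736, 0.469593)  len=0.8279
  (v6,v2,v10) [--+] → (-1.05251, -0.4736, -0.469593)–(-0.467116, -0.4736, -1.05498)  len=0.8279
  (v8,v6,v7) [+-+] → (0.467116, -0.4736, -1.05498)–(0, -0.4736, -1.2334)  len=0.5000

Chained into 1 loop(s):
  loop 1: 10 segments, perimeter = 7.1900
Total perimeter = 7.190


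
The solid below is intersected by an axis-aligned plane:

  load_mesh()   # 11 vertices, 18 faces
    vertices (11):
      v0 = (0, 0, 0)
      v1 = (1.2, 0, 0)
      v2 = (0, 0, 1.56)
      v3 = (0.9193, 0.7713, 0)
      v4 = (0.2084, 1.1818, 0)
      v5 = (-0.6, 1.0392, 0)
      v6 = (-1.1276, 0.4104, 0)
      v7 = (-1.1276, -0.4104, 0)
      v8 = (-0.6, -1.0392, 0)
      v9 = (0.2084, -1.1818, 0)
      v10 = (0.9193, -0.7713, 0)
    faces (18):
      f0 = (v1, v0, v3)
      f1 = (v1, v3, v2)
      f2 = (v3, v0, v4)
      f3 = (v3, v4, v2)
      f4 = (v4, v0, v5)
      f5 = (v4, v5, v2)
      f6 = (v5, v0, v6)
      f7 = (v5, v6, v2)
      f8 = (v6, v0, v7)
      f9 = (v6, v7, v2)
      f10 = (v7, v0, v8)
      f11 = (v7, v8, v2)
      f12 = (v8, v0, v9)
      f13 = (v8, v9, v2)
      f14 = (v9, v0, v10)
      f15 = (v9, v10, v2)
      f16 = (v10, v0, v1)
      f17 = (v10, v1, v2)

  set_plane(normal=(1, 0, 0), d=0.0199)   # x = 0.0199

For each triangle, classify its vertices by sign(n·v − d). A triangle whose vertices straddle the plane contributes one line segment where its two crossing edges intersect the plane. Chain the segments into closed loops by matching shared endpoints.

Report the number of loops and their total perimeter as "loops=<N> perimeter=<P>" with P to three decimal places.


Straddling triangles (12 of 18):
  (v1,v0,v3) [+-+] → (0.0199, 0, 0)–(0.0199, 0.0166963, 0)  len=0.0167
  (v1,v3,v2) [++-] → (0.0199, 0.0166963, 1.52623)–(0.0199, 0, 1.53413)  len=0.0185
  (v3,v0,v4) [+-+] → (0.0199, 0.0166963, 0)–(0.0199, 0.112849, 0)  len=0.0962
  (v3,v4,v2) [++-] → (0.0199, 0.112849, 1.41104)–(0.0199, 0.0166963, 1.52623)  len=0.1501
  (v4,v0,v5) [+--] → (0.0199, 0.112849, 0)–(0.0199, 1.14855, 0)  len=1.0357
  (v4,v5,v2) [+--] → (0.0199, 1.14855, 0)–(0.0199, 0.112849, 1.41104)  len=1.7503
  (v8,v0,v9) [--+] → (0.0199, -0.112849, 0)–(0.0199, -1.14855, 0)  len=1.0357
  (v8,v9,v2) [-+-] → (0.0199, -1.14855, 0)–(0.0199, -0.112849, 1.41104)  len=1.7503
  (v9,v0,v10) [+-+] → (0.0199, -0.112849, 0)–(0.0199, -0.0166963, 0)  len=0.0962
  (v9,v10,v2) [++-] → (0.0199, -0.0166963, 1.52623)–(0.0199, -0.112849, 1.41104)  len=0.1501
  (v10,v0,v1) [+-+] → (0.0199, -0.0166963, 0)–(0.0199, 0, 0)  len=0.0167
  (v10,v1,v2) [++-] → (0.0199, 0, 1.53413)–(0.0199, -0.0166963, 1.52623)  len=0.0185

Chained into 1 loop(s):
  loop 1: 12 segments, perimeter = 6.1348
Total perimeter = 6.135

loops=1 perimeter=6.135


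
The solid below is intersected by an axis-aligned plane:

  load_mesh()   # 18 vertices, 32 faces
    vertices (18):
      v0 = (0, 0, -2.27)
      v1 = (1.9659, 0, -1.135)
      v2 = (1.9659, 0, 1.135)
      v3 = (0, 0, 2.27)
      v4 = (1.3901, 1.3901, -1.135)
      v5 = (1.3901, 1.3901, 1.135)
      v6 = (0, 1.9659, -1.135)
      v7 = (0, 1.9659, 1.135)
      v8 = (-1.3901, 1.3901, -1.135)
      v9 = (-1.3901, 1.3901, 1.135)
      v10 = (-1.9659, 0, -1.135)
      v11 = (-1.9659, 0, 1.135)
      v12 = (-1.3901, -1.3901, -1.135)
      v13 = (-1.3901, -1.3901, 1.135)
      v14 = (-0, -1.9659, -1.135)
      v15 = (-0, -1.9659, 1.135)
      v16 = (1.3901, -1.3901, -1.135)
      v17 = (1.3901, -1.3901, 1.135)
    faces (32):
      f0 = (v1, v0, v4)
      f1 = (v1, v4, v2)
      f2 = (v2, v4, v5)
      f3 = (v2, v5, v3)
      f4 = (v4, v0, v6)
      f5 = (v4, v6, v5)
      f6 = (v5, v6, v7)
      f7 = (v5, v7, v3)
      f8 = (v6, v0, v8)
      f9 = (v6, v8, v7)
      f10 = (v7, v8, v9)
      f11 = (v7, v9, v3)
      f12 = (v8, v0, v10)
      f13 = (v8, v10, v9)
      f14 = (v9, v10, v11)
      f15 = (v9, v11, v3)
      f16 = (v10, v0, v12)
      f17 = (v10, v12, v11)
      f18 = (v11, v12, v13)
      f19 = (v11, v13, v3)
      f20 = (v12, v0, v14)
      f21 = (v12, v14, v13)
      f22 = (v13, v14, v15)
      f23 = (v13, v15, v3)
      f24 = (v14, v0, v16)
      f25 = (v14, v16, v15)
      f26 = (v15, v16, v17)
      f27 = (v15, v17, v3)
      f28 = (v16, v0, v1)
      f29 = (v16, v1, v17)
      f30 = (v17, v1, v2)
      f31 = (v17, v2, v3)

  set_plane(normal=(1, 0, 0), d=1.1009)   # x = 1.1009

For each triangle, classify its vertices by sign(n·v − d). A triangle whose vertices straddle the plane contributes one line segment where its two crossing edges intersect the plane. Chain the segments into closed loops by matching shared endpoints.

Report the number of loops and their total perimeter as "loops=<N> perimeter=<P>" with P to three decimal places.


Straddling triangles (12 of 32):
  (v1,v0,v4) [+-+] → (1.1009, 0, -1.6344)–(1.1009, 1.1009, -1.37113)  len=1.1319
  (v2,v5,v3) [++-] → (1.1009, 1.1009, 1.37113)–(1.1009, 0, 1.6344)  len=1.1319
  (v4,v0,v6) [+--] → (1.1009, 1.1009, -1.37113)–(1.1009, 1.50989, -1.135)  len=0.4723
  (v4,v6,v5) [+-+] → (1.1009, 1.50989, -1.135)–(1.1009, 1.50989, 0.662743)  len=1.7977
  (v5,v6,v7) [+--] → (1.1009, 1.50989, 0.662743)–(1.1009, 1.50989, 1.135)  len=0.4723
  (v5,v7,v3) [+--] → (1.1009, 1.50989, 1.135)–(1.1009, 1.1009, 1.37113)  len=0.4723
  (v14,v0,v16) [--+] → (1.1009, -1.1009, -1.37113)–(1.1009, -1.50989, -1.135)  len=0.4723
  (v14,v16,v15) [-+-] → (1.1009, -1.50989, -1.135)–(1.1009, -1.50989, -0.662743)  len=0.4723
  (v15,v16,v17) [-++] → (1.1009, -1.50989, -0.662743)–(1.1009, -1.50989, 1.135)  len=1.7977
  (v15,v17,v3) [-+-] → (1.1009, -1.50989, 1.135)–(1.1009, -1.1009, 1.37113)  len=0.4723
  (v16,v0,v1) [+-+] → (1.1009, -1.1009, -1.37113)–(1.1009, 0, -1.6344)  len=1.1319
  (v17,v2,v3) [++-] → (1.1009, 0, 1.6344)–(1.1009, -1.1009, 1.37113)  len=1.1319

Chained into 1 loop(s):
  loop 1: 12 segments, perimeter = 10.9568
Total perimeter = 10.957

loops=1 perimeter=10.957


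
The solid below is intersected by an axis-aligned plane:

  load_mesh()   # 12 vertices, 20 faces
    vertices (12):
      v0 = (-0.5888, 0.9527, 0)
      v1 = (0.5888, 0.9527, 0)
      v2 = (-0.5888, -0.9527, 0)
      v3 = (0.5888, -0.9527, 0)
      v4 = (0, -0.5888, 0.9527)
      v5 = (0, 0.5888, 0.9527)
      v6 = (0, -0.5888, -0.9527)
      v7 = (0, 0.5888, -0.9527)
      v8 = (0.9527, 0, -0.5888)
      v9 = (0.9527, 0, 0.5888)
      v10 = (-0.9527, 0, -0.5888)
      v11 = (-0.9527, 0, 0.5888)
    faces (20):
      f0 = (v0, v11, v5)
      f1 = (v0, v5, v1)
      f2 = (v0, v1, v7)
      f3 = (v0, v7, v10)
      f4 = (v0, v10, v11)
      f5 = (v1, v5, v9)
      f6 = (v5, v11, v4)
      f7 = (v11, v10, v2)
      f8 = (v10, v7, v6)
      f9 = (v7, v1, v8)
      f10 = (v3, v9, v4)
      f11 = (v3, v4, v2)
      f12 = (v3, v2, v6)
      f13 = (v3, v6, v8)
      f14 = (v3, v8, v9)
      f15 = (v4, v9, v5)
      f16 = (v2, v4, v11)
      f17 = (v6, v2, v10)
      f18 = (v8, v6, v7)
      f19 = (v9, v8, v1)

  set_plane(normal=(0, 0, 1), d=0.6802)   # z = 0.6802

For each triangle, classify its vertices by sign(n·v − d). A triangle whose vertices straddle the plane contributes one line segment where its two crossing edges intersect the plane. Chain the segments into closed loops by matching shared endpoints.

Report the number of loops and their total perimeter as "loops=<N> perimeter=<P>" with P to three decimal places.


Straddling triangles (8 of 20):
  (v0,v11,v5) [--+] → (-0.713412, 0.147888, 0.6802)–(-0.168414, 0.692886, 0.6802)  len=0.7707
  (v0,v5,v1) [-+-] → (-0.168414, 0.692886, 0.6802)–(0.168414, 0.692886, 0.6802)  len=0.3368
  (v1,v5,v9) [-+-] → (0.168414, 0.692886, 0.6802)–(0.713412, 0.147888, 0.6802)  len=0.7707
  (v5,v11,v4) [+-+] → (-0.713412, 0.147888, 0.6802)–(-0.713412, -0.147888, 0.6802)  len=0.2958
  (v3,v9,v4) [--+] → (0.713412, -0.147888, 0.6802)–(0.168414, -0.692886, 0.6802)  len=0.7707
  (v3,v4,v2) [-+-] → (0.168414, -0.692886, 0.6802)–(-0.168414, -0.692886, 0.6802)  len=0.3368
  (v4,v9,v5) [+-+] → (0.713412, -0.147888, 0.6802)–(0.713412, 0.147888, 0.6802)  len=0.2958
  (v2,v4,v11) [-+-] → (-0.168414, -0.692886, 0.6802)–(-0.713412, -0.147888, 0.6802)  len=0.7707

Chained into 1 loop(s):
  loop 1: 8 segments, perimeter = 4.3482
Total perimeter = 4.348

loops=1 perimeter=4.348


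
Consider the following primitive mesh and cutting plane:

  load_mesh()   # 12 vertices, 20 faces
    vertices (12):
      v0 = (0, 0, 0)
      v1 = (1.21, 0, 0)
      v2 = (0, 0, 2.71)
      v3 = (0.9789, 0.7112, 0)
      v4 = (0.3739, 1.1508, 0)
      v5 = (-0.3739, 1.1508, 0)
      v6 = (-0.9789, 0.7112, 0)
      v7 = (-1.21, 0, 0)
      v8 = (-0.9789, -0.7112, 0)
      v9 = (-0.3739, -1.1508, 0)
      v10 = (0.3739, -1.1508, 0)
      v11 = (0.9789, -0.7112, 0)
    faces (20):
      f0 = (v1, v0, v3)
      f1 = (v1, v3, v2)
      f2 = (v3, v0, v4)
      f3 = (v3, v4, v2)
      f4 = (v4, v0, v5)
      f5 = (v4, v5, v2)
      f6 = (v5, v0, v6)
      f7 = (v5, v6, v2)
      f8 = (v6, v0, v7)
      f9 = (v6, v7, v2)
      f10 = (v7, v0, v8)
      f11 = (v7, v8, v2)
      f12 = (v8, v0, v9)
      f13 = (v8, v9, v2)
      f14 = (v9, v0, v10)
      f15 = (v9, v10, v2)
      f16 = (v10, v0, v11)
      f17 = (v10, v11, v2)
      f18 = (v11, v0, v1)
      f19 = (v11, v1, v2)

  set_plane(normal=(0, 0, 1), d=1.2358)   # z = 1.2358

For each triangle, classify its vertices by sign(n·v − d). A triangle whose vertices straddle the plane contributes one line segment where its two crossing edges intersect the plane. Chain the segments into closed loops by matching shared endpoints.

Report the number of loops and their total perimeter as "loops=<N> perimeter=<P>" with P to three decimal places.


Straddling triangles (10 of 20):
  (v1,v3,v2) [--+] → (0.532507, 0.386882, 1.2358)–(0.658222, 0, 1.2358)  len=0.4068
  (v3,v4,v2) [--+] → (0.203396, 0.626018, 1.2358)–(0.532507, 0.386882, 1.2358)  len=0.4068
  (v4,v5,v2) [--+] → (-0.203396, 0.626018, 1.2358)–(0.203396, 0.626018, 1.2358)  len=0.4068
  (v5,v6,v2) [--+] → (-0.532507, 0.386882, 1.2358)–(-0.203396, 0.626018, 1.2358)  len=0.4068
  (v6,v7,v2) [--+] → (-0.658222, 0, 1.2358)–(-0.532507, 0.386882, 1.2358)  len=0.4068
  (v7,v8,v2) [--+] → (-0.532507, -0.386882, 1.2358)–(-0.658222, 0, 1.2358)  len=0.4068
  (v8,v9,v2) [--+] → (-0.203396, -0.626018, 1.2358)–(-0.532507, -0.386882, 1.2358)  len=0.4068
  (v9,v10,v2) [--+] → (0.203396, -0.626018, 1.2358)–(-0.203396, -0.626018, 1.2358)  len=0.4068
  (v10,v11,v2) [--+] → (0.532507, -0.386882, 1.2358)–(0.203396, -0.626018, 1.2358)  len=0.4068
  (v11,v1,v2) [--+] → (0.658222, 0, 1.2358)–(0.532507, -0.386882, 1.2358)  len=0.4068

Chained into 1 loop(s):
  loop 1: 10 segments, perimeter = 4.0680
Total perimeter = 4.068

loops=1 perimeter=4.068


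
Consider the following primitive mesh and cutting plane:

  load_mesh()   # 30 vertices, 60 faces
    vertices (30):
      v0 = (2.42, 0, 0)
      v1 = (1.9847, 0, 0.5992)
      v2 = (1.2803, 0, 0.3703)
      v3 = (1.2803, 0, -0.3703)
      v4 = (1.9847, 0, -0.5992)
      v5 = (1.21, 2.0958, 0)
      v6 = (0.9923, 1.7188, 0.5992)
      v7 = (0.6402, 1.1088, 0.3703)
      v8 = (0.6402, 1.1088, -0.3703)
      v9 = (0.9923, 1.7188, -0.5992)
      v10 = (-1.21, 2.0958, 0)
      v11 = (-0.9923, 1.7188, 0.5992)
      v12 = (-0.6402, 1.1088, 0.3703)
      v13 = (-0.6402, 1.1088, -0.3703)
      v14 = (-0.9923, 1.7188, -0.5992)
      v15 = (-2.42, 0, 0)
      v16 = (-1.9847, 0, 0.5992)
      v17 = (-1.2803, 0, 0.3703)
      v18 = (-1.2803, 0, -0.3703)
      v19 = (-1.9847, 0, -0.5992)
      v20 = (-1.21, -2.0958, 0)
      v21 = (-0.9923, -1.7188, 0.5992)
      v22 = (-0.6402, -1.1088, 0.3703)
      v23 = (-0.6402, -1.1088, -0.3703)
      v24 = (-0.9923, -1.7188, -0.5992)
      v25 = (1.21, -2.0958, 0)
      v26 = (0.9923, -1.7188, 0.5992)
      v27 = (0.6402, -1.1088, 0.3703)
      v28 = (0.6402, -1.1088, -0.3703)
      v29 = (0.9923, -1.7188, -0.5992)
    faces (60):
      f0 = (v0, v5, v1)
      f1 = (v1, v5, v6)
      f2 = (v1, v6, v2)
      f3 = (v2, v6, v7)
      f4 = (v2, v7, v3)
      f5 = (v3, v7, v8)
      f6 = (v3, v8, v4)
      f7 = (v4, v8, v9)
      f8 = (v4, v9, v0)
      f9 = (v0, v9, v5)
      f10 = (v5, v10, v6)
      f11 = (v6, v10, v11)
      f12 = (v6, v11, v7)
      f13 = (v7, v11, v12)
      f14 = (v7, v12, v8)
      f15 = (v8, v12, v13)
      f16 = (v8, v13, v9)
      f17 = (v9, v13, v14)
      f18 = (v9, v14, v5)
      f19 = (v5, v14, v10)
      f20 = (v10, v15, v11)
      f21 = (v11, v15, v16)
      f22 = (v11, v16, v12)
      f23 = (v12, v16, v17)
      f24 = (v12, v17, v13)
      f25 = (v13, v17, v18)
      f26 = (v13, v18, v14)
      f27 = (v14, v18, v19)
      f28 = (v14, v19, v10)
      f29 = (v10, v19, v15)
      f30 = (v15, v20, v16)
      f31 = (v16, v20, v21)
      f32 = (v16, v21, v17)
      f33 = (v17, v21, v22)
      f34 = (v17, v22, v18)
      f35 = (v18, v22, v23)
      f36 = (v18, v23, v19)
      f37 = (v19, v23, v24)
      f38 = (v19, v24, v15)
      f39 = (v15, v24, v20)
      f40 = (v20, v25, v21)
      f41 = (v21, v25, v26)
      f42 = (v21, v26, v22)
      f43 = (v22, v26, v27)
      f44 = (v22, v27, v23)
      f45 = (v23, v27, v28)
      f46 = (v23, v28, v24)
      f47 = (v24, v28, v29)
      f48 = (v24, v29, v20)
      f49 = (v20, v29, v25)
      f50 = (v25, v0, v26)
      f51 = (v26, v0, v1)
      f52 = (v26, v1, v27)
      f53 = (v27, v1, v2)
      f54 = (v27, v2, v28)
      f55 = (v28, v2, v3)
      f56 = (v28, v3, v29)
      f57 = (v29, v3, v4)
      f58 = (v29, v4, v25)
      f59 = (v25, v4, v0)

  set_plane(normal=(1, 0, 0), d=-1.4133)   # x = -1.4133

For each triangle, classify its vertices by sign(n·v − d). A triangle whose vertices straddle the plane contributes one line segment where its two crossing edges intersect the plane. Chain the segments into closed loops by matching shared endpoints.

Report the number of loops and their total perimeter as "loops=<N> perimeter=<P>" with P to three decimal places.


loops=1 perimeter=7.880

Straddling triangles (14 of 60):
  (v10,v15,v11) [+-+] → (-1.4133, 1.74367, 0)–(-1.4133, 1.21196, 0.422508)  len=0.6791
  (v11,v15,v16) [+--] → (-1.4133, 1.21196, 0.422508)–(-1.4133, 0.989644, 0.5992)  len=0.2840
  (v11,v16,v12) [+-+] → (-1.4133, 0.989644, 0.5992)–(-1.4133, 0.47123, 0.50192)  len=0.5275
  (v12,v16,v17) [+-+] → (-1.4133, 0.47123, 0.50192)–(-1.4133, 0, 0.413519)  len=0.4794
  (v14,v18,v19) [++-] → (-1.4133, 0, -0.413519)–(-1.4133, 0.989644, -0.5992)  len=1.0069
  (v14,v19,v10) [+-+] → (-1.4133, 0.989644, -0.5992)–(-1.4133, 1.54581, -0.157245)  len=0.7104
  (v10,v19,v15) [+--] → (-1.4133, 1.54581, -0.157245)–(-1.4133, 1.74367, 0)  len=0.2527
  (v15,v20,v16) [-+-] → (-1.4133, -1.74367, 0)–(-1.4133, -1.54581, 0.157245)  len=0.2527
  (v16,v20,v21) [-++] → (-1.4133, -1.54581, 0.157245)–(-1.4133, -0.989644, 0.5992)  len=0.7104
  (v16,v21,v17) [-++] → (-1.4133, -0.989644, 0.5992)–(-1.4133, 0, 0.413519)  len=1.0069
  (v18,v23,v19) [++-] → (-1.4133, -0.47123, -0.50192)–(-1.4133, 0, -0.413519)  len=0.4794
  (v19,v23,v24) [-++] → (-1.4133, -0.47123, -0.50192)–(-1.4133, -0.989644, -0.5992)  len=0.5275
  (v19,v24,v15) [-+-] → (-1.4133, -0.989644, -0.5992)–(-1.4133, -1.21196, -0.422508)  len=0.2840
  (v15,v24,v20) [-++] → (-1.4133, -1.21196, -0.422508)–(-1.4133, -1.74367, 0)  len=0.6791

Chained into 1 loop(s):
  loop 1: 14 segments, perimeter = 7.8801
Total perimeter = 7.880


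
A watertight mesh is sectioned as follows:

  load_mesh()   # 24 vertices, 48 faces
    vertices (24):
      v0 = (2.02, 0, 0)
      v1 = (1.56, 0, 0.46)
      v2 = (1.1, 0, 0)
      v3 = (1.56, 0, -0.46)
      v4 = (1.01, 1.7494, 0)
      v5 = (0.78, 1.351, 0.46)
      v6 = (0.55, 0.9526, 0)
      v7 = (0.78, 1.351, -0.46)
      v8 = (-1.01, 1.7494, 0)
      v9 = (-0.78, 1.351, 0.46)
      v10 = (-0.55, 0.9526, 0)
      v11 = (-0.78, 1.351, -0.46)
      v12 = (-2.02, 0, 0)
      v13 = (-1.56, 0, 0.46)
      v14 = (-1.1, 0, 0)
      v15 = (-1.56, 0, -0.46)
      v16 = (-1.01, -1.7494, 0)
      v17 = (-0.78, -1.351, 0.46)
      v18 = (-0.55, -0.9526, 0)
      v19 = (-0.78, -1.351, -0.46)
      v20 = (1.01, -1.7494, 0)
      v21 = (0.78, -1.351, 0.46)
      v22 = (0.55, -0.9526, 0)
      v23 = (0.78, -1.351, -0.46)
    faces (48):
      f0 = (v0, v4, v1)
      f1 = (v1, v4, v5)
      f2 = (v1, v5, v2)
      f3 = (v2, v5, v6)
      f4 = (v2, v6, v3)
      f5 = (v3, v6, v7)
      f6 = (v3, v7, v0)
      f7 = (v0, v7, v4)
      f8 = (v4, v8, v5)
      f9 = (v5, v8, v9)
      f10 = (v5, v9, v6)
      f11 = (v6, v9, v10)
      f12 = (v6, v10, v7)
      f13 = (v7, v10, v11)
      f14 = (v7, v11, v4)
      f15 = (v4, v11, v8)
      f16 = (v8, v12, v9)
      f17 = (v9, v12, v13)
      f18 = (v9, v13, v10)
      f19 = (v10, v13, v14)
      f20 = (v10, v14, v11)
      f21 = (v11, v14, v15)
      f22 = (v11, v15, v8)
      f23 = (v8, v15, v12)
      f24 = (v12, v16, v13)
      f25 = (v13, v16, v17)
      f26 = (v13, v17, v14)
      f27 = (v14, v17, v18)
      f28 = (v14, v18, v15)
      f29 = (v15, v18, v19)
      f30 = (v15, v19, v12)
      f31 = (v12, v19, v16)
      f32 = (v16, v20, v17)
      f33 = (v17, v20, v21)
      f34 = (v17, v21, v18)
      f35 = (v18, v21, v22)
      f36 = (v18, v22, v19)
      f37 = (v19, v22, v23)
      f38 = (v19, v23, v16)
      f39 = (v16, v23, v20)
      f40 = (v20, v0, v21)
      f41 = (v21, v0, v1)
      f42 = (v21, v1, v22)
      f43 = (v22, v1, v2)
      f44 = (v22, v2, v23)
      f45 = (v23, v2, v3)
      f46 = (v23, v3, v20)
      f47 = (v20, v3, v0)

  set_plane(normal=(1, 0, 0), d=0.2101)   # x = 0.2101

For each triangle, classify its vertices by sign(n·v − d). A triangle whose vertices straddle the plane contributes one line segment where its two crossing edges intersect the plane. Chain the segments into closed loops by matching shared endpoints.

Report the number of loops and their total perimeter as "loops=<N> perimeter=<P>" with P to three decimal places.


loops=2 perimeter=4.868

Straddling triangles (16 of 48):
  (v4,v8,v5) [+-+] → (0.2101, 1.7494, 0)–(0.2101, 1.47784, 0.313545)  len=0.4148
  (v5,v8,v9) [+--] → (0.2101, 1.47784, 0.313545)–(0.2101, 1.351, 0.46)  len=0.1937
  (v5,v9,v6) [+-+] → (0.2101, 1.351, 0.46)–(0.2101, 1.05442, 0.117559)  len=0.4530
  (v6,v9,v10) [+--] → (0.2101, 1.05442, 0.117559)–(0.2101, 0.9526, 0)  len=0.1555
  (v6,v10,v7) [+-+] → (0.2101, 0.9526, 0)–(0.2101, 1.18029, -0.262892)  len=0.3478
  (v7,v10,v11) [+--] → (0.2101, 1.18029, -0.262892)–(0.2101, 1.351, -0.46)  len=0.2608
  (v7,v11,v4) [+-+] → (0.2101, 1.351, -0.46)–(0.2101, 1.57137, -0.205561)  len=0.3366
  (v4,v11,v8) [+--] → (0.2101, 1.57137, -0.205561)–(0.2101, 1.7494, 0)  len=0.2719
  (v16,v20,v17) [-+-] → (0.2101, -1.7494, 0)–(0.2101, -1.57137, 0.205561)  len=0.2719
  (v17,v20,v21) [-++] → (0.2101, -1.57137, 0.205561)–(0.2101, -1.351, 0.46)  len=0.3366
  (v17,v21,v18) [-+-] → (0.2101, -1.351, 0.46)–(0.2101, -1.18029, 0.262892)  len=0.2608
  (v18,v21,v22) [-++] → (0.2101, -1.18029, 0.262892)–(0.2101, -0.9526, 0)  len=0.3478
  (v18,v22,v19) [-+-] → (0.2101, -0.9526, 0)–(0.2101, -1.05442, -0.117559)  len=0.1555
  (v19,v22,v23) [-++] → (0.2101, -1.05442, -0.117559)–(0.2101, -1.351, -0.46)  len=0.4530
  (v19,v23,v16) [-+-] → (0.2101, -1.351, -0.46)–(0.2101, -1.47784, -0.313545)  len=0.1937
  (v16,v23,v20) [-++] → (0.2101, -1.47784, -0.313545)–(0.2101, -1.7494, 0)  len=0.4148

Chained into 2 loop(s):
  loop 1: 8 segments, perimeter = 2.4342
  loop 2: 8 segments, perimeter = 2.4342
Total perimeter = 4.868


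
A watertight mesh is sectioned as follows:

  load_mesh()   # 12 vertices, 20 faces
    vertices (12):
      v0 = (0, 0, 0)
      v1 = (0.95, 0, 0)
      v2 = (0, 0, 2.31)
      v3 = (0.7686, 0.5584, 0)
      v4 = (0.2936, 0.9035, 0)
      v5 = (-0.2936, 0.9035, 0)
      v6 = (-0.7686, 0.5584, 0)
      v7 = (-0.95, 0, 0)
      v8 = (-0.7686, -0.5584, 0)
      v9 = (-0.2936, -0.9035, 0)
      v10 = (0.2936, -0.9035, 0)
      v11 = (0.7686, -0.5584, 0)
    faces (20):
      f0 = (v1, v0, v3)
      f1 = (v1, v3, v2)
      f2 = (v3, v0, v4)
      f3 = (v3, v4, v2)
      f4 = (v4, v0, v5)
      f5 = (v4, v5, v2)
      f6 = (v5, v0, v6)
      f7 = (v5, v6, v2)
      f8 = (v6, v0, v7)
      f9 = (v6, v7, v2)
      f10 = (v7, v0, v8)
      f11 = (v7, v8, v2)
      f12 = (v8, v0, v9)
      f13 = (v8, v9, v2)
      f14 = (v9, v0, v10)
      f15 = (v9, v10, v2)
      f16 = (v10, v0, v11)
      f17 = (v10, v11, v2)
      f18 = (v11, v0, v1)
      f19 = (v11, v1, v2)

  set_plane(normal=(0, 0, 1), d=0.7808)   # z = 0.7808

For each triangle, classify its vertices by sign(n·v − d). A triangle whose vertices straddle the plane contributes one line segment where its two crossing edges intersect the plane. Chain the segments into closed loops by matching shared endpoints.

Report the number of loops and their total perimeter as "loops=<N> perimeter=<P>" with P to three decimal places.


loops=1 perimeter=3.887

Straddling triangles (10 of 20):
  (v1,v3,v2) [--+] → (0.508807, 0.369656, 0.7808)–(0.628892, 0, 0.7808)  len=0.3887
  (v3,v4,v2) [--+] → (0.194361, 0.598109, 0.7808)–(0.508807, 0.369656, 0.7808)  len=0.3887
  (v4,v5,v2) [--+] → (-0.194361, 0.598109, 0.7808)–(0.194361, 0.598109, 0.7808)  len=0.3887
  (v5,v6,v2) [--+] → (-0.508807, 0.369656, 0.7808)–(-0.194361, 0.598109, 0.7808)  len=0.3887
  (v6,v7,v2) [--+] → (-0.628892, 0, 0.7808)–(-0.508807, 0.369656, 0.7808)  len=0.3887
  (v7,v8,v2) [--+] → (-0.508807, -0.369656, 0.7808)–(-0.628892, 0, 0.7808)  len=0.3887
  (v8,v9,v2) [--+] → (-0.194361, -0.598109, 0.7808)–(-0.508807, -0.369656, 0.7808)  len=0.3887
  (v9,v10,v2) [--+] → (0.194361, -0.598109, 0.7808)–(-0.194361, -0.598109, 0.7808)  len=0.3887
  (v10,v11,v2) [--+] → (0.508807, -0.369656, 0.7808)–(0.194361, -0.598109, 0.7808)  len=0.3887
  (v11,v1,v2) [--+] → (0.628892, 0, 0.7808)–(0.508807, -0.369656, 0.7808)  len=0.3887

Chained into 1 loop(s):
  loop 1: 10 segments, perimeter = 3.8868
Total perimeter = 3.887


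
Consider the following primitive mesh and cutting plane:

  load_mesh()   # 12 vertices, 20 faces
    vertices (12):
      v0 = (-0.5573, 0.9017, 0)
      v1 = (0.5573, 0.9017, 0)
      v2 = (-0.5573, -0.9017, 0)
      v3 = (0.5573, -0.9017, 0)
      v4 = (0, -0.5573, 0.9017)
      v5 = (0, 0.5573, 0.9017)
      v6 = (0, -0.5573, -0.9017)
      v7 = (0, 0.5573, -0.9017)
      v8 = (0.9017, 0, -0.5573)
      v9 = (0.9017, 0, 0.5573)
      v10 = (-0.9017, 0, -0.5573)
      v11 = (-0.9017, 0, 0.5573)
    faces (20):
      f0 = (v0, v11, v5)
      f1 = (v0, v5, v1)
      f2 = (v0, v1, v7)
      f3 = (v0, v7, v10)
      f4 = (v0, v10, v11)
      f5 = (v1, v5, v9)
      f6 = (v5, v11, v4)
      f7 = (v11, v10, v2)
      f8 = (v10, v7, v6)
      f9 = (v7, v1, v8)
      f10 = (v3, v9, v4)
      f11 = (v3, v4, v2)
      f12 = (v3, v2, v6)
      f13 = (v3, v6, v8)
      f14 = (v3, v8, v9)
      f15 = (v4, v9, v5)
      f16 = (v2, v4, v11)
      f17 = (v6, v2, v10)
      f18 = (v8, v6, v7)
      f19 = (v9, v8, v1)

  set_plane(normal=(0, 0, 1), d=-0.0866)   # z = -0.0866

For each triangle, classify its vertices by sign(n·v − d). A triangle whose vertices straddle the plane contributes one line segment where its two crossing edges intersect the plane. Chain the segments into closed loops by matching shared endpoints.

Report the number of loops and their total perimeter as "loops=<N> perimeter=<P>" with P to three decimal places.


Straddling triangles (10 of 20):
  (v0,v1,v7) [++-] → (0.503776, 0.868624, -0.0866)–(-0.503776, 0.868624, -0.0866)  len=1.0076
  (v0,v7,v10) [+--] → (-0.503776, 0.868624, -0.0866)–(-0.610817, 0.761583, -0.0866)  len=0.1514
  (v0,v10,v11) [+-+] → (-0.610817, 0.761583, -0.0866)–(-0.9017, 0, -0.0866)  len=0.8152
  (v11,v10,v2) [+-+] → (-0.9017, 0, -0.0866)–(-0.610817, -0.761583, -0.0866)  len=0.8152
  (v7,v1,v8) [-+-] → (0.503776, 0.868624, -0.0866)–(0.610817, 0.761583, -0.0866)  len=0.1514
  (v3,v2,v6) [++-] → (-0.503776, -0.868624, -0.0866)–(0.503776, -0.868624, -0.0866)  len=1.0076
  (v3,v6,v8) [+--] → (0.503776, -0.868624, -0.0866)–(0.610817, -0.761583, -0.0866)  len=0.1514
  (v3,v8,v9) [+-+] → (0.610817, -0.761583, -0.0866)–(0.9017, 0, -0.0866)  len=0.8152
  (v6,v2,v10) [-+-] → (-0.503776, -0.868624, -0.0866)–(-0.610817, -0.761583, -0.0866)  len=0.1514
  (v9,v8,v1) [+-+] → (0.9017, 0, -0.0866)–(0.610817, 0.761583, -0.0866)  len=0.8152

Chained into 1 loop(s):
  loop 1: 10 segments, perimeter = 5.8816
Total perimeter = 5.882

loops=1 perimeter=5.882


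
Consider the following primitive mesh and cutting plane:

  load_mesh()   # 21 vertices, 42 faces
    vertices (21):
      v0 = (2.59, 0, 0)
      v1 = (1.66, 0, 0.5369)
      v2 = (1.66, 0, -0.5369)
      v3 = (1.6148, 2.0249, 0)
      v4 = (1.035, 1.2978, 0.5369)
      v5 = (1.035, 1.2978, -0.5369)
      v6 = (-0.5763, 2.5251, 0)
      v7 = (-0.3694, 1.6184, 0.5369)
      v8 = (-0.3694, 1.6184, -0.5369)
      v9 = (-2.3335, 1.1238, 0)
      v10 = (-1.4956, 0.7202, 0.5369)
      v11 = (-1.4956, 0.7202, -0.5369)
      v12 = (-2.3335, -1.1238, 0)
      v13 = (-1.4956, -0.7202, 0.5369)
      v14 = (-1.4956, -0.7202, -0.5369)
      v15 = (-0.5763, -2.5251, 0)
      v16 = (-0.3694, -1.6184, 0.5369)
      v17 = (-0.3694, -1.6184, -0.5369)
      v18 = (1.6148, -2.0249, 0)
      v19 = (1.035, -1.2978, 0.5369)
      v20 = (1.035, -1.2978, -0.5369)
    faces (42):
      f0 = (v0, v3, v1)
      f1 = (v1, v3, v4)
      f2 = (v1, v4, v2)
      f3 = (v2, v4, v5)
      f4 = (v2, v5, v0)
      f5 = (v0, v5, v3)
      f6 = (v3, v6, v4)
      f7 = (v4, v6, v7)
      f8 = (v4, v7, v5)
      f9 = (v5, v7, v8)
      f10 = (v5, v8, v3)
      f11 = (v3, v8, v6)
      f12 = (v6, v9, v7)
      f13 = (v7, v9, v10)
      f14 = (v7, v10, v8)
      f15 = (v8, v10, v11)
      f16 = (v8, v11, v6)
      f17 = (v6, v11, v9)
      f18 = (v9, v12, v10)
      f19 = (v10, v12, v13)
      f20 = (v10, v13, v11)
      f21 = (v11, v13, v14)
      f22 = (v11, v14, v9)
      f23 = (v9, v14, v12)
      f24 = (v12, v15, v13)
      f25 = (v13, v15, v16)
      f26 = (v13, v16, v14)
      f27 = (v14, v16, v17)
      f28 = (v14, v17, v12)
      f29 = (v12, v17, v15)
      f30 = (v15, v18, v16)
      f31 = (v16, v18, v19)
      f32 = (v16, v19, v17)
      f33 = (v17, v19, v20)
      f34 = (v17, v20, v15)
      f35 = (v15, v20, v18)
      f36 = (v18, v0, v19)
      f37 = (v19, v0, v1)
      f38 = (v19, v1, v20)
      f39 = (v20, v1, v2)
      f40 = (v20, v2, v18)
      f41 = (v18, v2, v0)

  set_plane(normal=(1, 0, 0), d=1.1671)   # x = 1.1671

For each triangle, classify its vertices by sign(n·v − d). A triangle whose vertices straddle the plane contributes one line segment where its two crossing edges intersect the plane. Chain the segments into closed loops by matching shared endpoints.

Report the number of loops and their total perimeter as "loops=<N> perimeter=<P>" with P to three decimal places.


Straddling triangles (16 of 42):
  (v1,v3,v4) [++-] → (1.1671, 1.46346, 0.414574)–(1.1671, 1.0235, 0.5369)  len=0.4567
  (v1,v4,v2) [+-+] → (1.1671, 1.0235, 0.5369)–(1.1671, 1.0235, 0.309942)  len=0.2270
  (v2,v4,v5) [+--] → (1.1671, 1.0235, 0.309942)–(1.1671, 1.0235, -0.5369)  len=0.8468
  (v2,v5,v0) [+-+] → (1.1671, 1.0235, -0.5369)–(1.1671, 1.18755, -0.491289)  len=0.1703
  (v0,v5,v3) [+-+] → (1.1671, 1.18755, -0.491289)–(1.1671, 1.46346, -0.414574)  len=0.2864
  (v3,v6,v4) [+--] → (1.1671, 2.1271, 0)–(1.1671, 1.46346, 0.414574)  len=0.7825
  (v5,v8,v3) [--+] → (1.1671, 1.93318, -0.121142)–(1.1671, 1.46346, -0.414574)  len=0.5538
  (v3,v8,v6) [+--] → (1.1671, 1.93318, -0.121142)–(1.1671, 2.1271, 0)  len=0.2287
  (v15,v18,v16) [-+-] → (1.1671, -2.1271, 0)–(1.1671, -1.93318, 0.121142)  len=0.2287
  (v16,v18,v19) [-+-] → (1.1671, -1.93318, 0.121142)–(1.1671, -1.46346, 0.414574)  len=0.5538
  (v15,v20,v18) [--+] → (1.1671, -1.46346, -0.414574)–(1.1671, -2.1271, 0)  len=0.7825
  (v18,v0,v19) [++-] → (1.1671, -1.18755, 0.491289)–(1.1671, -1.46346, 0.414574)  len=0.2864
  (v19,v0,v1) [-++] → (1.1671, -1.18755, 0.491289)–(1.1671, -1.0235, 0.5369)  len=0.1703
  (v19,v1,v20) [-+-] → (1.1671, -1.0235, 0.5369)–(1.1671, -1.0235, -0.309942)  len=0.8468
  (v20,v1,v2) [-++] → (1.1671, -1.0235, -0.309942)–(1.1671, -1.0235, -0.5369)  len=0.2270
  (v20,v2,v18) [-++] → (1.1671, -1.0235, -0.5369)–(1.1671, -1.46346, -0.414574)  len=0.4567

Chained into 2 loop(s):
  loop 1: 8 segments, perimeter = 3.5521
  loop 2: 8 segments, perimeter = 3.5521
Total perimeter = 7.104

loops=2 perimeter=7.104


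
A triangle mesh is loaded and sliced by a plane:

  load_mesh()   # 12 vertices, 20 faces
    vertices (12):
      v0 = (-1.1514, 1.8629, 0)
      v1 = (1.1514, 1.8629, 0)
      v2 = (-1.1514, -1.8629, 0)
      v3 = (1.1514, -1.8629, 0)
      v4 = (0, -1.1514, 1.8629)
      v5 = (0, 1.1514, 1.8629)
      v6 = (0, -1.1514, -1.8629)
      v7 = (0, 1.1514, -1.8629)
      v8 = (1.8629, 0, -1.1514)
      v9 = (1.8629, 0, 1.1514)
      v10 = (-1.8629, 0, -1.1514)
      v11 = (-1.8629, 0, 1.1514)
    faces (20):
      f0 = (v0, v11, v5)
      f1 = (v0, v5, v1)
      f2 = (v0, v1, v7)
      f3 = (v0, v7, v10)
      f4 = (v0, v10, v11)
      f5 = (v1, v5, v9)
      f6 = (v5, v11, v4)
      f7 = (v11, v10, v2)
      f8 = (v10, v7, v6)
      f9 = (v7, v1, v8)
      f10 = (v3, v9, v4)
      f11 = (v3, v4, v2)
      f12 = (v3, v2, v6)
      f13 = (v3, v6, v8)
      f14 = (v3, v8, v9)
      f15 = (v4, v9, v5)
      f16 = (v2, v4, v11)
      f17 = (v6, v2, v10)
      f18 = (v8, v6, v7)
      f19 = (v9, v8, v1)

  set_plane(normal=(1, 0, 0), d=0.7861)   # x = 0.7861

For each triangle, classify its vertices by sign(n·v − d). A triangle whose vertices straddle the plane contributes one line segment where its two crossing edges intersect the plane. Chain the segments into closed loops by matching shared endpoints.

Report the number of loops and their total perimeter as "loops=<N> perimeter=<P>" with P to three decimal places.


loops=1 perimeter=10.689

Straddling triangles (10 of 20):
  (v0,v5,v1) [--+] → (0.7861, 1.63717, 0.591035)–(0.7861, 1.8629, 0)  len=0.6327
  (v0,v1,v7) [-+-] → (0.7861, 1.8629, 0)–(0.7861, 1.63717, -0.591035)  len=0.6327
  (v1,v5,v9) [+-+] → (0.7861, 1.63717, 0.591035)–(0.7861, 0.665536, 1.56266)  len=1.3741
  (v7,v1,v8) [-++] → (0.7861, 1.63717, -0.591035)–(0.7861, 0.665536, -1.56266)  len=1.3741
  (v3,v9,v4) [++-] → (0.7861, -0.665536, 1.56266)–(0.7861, -1.63717, 0.591035)  len=1.3741
  (v3,v4,v2) [+--] → (0.7861, -1.63717, 0.591035)–(0.7861, -1.8629, 0)  len=0.6327
  (v3,v2,v6) [+--] → (0.7861, -1.8629, 0)–(0.7861, -1.63717, -0.591035)  len=0.6327
  (v3,v6,v8) [+-+] → (0.7861, -1.63717, -0.591035)–(0.7861, -0.665536, -1.56266)  len=1.3741
  (v4,v9,v5) [-+-] → (0.7861, -0.665536, 1.56266)–(0.7861, 0.665536, 1.56266)  len=1.3311
  (v8,v6,v7) [+--] → (0.7861, -0.665536, -1.56266)–(0.7861, 0.665536, -1.56266)  len=1.3311

Chained into 1 loop(s):
  loop 1: 10 segments, perimeter = 10.6892
Total perimeter = 10.689


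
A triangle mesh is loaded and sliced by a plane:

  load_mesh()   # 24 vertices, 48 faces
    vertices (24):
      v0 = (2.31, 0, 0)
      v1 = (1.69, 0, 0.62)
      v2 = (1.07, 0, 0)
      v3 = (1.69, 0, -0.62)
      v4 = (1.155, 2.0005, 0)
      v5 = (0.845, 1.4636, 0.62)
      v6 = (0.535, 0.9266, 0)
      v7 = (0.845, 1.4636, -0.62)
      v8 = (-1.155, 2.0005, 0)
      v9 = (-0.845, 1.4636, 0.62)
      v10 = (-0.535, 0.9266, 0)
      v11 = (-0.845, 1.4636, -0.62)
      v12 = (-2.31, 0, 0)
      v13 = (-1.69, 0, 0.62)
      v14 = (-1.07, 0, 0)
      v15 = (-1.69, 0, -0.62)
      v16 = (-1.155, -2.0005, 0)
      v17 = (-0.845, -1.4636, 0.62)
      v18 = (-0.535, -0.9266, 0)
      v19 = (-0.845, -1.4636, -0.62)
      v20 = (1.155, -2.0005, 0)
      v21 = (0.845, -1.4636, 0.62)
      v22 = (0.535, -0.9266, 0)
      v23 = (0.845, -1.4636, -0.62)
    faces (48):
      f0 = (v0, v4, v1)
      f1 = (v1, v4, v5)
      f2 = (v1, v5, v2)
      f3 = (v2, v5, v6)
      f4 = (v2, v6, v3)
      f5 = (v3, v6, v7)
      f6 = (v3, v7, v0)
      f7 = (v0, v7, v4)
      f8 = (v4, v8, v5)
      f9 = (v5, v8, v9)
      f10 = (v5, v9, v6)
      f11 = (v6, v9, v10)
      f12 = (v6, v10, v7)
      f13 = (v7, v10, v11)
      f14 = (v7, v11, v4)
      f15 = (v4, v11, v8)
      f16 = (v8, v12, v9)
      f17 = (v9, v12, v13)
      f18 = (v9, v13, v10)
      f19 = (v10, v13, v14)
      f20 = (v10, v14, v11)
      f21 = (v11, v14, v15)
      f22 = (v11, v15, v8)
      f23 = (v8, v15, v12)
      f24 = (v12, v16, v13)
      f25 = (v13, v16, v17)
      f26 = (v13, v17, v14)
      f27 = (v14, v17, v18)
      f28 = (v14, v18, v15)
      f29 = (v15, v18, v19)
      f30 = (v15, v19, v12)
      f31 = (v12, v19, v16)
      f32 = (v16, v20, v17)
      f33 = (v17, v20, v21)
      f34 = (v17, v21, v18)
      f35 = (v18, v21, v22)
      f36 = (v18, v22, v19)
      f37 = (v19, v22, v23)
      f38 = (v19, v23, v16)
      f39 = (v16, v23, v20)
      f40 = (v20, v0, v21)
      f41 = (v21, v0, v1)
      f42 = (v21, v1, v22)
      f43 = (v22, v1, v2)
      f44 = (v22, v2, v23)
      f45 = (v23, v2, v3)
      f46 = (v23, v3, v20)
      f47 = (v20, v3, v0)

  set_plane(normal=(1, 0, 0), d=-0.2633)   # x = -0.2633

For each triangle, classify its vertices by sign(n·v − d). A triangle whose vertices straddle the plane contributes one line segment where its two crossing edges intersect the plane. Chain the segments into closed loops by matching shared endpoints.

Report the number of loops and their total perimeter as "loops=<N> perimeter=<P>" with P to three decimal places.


loops=2 perimeter=6.562

Straddling triangles (16 of 48):
  (v4,v8,v5) [+-+] → (-0.2633, 2.0005, 0)–(-0.2633, 1.76112, 0.276427)  len=0.3657
  (v5,v8,v9) [+--] → (-0.2633, 1.76112, 0.276427)–(-0.2633, 1.4636, 0.62)  len=0.4545
  (v5,v9,v6) [+-+] → (-0.2633, 1.4636, 0.62)–(-0.2633, 1.23724, 0.358657)  len=0.3457
  (v6,v9,v10) [+--] → (-0.2633, 1.23724, 0.358657)–(-0.2633, 0.9266, 0)  len=0.4745
  (v6,v10,v7) [+-+] → (-0.2633, 0.9266, 0)–(-0.2633, 1.03233, -0.122068)  len=0.1615
  (v7,v10,v11) [+--] → (-0.2633, 1.03233, -0.122068)–(-0.2633, 1.4636, -0.62)  len=0.6587
  (v7,v11,v4) [+-+] → (-0.2633, 1.4636, -0.62)–(-0.2633, 1.61976, -0.439673)  len=0.2385
  (v4,v11,v8) [+--] → (-0.2633, 1.61976, -0.439673)–(-0.2633, 2.0005, 0)  len=0.5816
  (v16,v20,v17) [-+-] → (-0.2633, -2.0005, 0)–(-0.2633, -1.61976, 0.439673)  len=0.5816
  (v17,v20,v21) [-++] → (-0.2633, -1.61976, 0.439673)–(-0.2633, -1.4636, 0.62)  len=0.2385
  (v17,v21,v18) [-+-] → (-0.2633, -1.4636, 0.62)–(-0.2633, -1.03233, 0.122068)  len=0.6587
  (v18,v21,v22) [-++] → (-0.2633, -1.03233, 0.122068)–(-0.2633, -0.9266, 0)  len=0.1615
  (v18,v22,v19) [-+-] → (-0.2633, -0.9266, 0)–(-0.2633, -1.23724, -0.358657)  len=0.4745
  (v19,v22,v23) [-++] → (-0.2633, -1.23724, -0.358657)–(-0.2633, -1.4636, -0.62)  len=0.3457
  (v19,v23,v16) [-+-] → (-0.2633, -1.4636, -0.62)–(-0.2633, -1.76112, -0.276427)  len=0.4545
  (v16,v23,v20) [-++] → (-0.2633, -1.76112, -0.276427)–(-0.2633, -2.0005, 0)  len=0.3657

Chained into 2 loop(s):
  loop 1: 8 segments, perimeter = 3.2808
  loop 2: 8 segments, perimeter = 3.2808
Total perimeter = 6.562


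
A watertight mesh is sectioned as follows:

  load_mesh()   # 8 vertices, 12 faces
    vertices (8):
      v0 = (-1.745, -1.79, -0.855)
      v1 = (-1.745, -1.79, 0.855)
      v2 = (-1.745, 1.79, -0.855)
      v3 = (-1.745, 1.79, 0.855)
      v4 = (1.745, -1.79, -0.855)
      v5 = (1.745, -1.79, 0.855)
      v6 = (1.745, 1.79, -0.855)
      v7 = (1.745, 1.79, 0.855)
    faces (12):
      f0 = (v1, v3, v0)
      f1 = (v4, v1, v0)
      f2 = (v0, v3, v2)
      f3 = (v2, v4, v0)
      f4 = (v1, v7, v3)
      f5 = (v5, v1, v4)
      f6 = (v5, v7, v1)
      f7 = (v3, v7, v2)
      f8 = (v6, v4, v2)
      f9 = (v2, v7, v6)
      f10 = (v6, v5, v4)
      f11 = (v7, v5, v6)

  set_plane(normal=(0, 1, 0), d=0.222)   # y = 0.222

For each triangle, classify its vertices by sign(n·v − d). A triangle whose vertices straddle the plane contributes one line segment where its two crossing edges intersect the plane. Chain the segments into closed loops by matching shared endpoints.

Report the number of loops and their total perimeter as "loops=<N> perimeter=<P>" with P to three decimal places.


Straddling triangles (8 of 12):
  (v1,v3,v0) [-+-] → (-1.745, 0.222, 0.855)–(-1.745, 0.222, 0.106039)  len=0.7490
  (v0,v3,v2) [-++] → (-1.745, 0.222, 0.106039)–(-1.745, 0.222, -0.855)  len=0.9610
  (v2,v4,v0) [+--] → (-0.216419, 0.222, -0.855)–(-1.745, 0.222, -0.855)  len=1.5286
  (v1,v7,v3) [-++] → (0.216419, 0.222, 0.855)–(-1.745, 0.222, 0.855)  len=1.9614
  (v5,v7,v1) [-+-] → (1.745, 0.222, 0.855)–(0.216419, 0.222, 0.855)  len=1.5286
  (v6,v4,v2) [+-+] → (1.745, 0.222, -0.855)–(-0.216419, 0.222, -0.855)  len=1.9614
  (v6,v5,v4) [+--] → (1.745, 0.222, -0.106039)–(1.745, 0.222, -0.855)  len=0.7490
  (v7,v5,v6) [+-+] → (1.745, 0.222, 0.855)–(1.745, 0.222, -0.106039)  len=0.9610

Chained into 1 loop(s):
  loop 1: 8 segments, perimeter = 10.4000
Total perimeter = 10.400

loops=1 perimeter=10.400


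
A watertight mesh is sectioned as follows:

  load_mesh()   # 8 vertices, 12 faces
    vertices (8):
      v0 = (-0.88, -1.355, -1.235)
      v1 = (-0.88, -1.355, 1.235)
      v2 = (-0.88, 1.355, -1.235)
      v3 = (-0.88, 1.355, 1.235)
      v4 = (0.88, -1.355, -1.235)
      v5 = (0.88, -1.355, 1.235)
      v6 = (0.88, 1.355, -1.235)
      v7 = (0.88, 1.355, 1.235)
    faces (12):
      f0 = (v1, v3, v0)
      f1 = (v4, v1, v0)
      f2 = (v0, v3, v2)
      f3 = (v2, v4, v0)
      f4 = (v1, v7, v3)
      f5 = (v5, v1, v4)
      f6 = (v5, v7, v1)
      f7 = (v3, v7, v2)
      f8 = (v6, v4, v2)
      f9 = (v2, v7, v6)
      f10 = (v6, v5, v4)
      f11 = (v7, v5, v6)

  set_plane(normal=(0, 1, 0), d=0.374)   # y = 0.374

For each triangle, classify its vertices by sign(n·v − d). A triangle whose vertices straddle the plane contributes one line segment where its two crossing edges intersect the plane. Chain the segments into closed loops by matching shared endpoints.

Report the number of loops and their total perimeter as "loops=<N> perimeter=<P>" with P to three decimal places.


Straddling triangles (8 of 12):
  (v1,v3,v0) [-+-] → (-0.88, 0.374, 1.235)–(-0.88, 0.374, 0.340878)  len=0.8941
  (v0,v3,v2) [-++] → (-0.88, 0.374, 0.340878)–(-0.88, 0.374, -1.235)  len=1.5759
  (v2,v4,v0) [+--] → (-0.242893, 0.374, -1.235)–(-0.88, 0.374, -1.235)  len=0.6371
  (v1,v7,v3) [-++] → (0.242893, 0.374, 1.235)–(-0.88, 0.374, 1.235)  len=1.1229
  (v5,v7,v1) [-+-] → (0.88, 0.374, 1.235)–(0.242893, 0.374, 1.235)  len=0.6371
  (v6,v4,v2) [+-+] → (0.88, 0.374, -1.235)–(-0.242893, 0.374, -1.235)  len=1.1229
  (v6,v5,v4) [+--] → (0.88, 0.374, -0.340878)–(0.88, 0.374, -1.235)  len=0.8941
  (v7,v5,v6) [+-+] → (0.88, 0.374, 1.235)–(0.88, 0.374, -0.340878)  len=1.5759

Chained into 1 loop(s):
  loop 1: 8 segments, perimeter = 8.4600
Total perimeter = 8.460

loops=1 perimeter=8.460
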